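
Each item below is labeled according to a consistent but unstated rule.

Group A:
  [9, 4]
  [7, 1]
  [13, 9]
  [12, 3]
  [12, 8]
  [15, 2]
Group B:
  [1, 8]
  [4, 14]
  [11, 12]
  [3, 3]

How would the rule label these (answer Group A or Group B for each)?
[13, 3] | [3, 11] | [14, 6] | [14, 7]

Group A, Group B, Group A, Group A

All 'Group A' examples share one property — first > second — and every 'Group B' example lacks it.
Group A: [13, 3], since 13 > 3.
Group B: [3, 11], since 3 < 11.
Group A: [14, 6], since 14 > 6.
Group A: [14, 7], since 14 > 7.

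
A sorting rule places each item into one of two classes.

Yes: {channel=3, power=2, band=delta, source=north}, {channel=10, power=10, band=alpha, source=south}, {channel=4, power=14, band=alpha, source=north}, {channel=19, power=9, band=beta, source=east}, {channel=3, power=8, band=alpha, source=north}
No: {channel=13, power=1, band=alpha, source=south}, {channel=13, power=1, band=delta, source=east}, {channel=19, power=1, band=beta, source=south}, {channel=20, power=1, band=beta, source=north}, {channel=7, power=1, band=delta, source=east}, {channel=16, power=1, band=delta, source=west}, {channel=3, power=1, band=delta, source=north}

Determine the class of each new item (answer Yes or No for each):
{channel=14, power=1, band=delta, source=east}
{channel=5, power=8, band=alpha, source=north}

No, Yes

The rule appears to be: power ≥ 2.
No: {channel=14, power=1, band=delta, source=east}, since power = 1. Yes: {channel=5, power=8, band=alpha, source=north}, since power = 8.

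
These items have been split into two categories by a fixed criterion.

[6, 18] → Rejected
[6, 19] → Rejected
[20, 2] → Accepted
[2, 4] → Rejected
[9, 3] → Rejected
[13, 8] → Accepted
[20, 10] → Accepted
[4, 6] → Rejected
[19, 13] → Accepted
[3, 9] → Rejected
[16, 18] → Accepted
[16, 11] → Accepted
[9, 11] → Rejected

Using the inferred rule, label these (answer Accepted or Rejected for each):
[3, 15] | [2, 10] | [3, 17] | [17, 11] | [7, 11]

The classifier is using: first ≥ 10.
[3, 15] — first 3, hence Rejected. [2, 10] — first 2, hence Rejected. [3, 17] — first 3, hence Rejected. [17, 11] — first 17, hence Accepted. [7, 11] — first 7, hence Rejected.

Rejected, Rejected, Rejected, Accepted, Rejected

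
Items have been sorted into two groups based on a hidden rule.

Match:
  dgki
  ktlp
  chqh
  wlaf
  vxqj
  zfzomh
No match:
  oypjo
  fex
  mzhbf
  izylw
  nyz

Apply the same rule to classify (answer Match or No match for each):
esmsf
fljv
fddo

No match, Match, Match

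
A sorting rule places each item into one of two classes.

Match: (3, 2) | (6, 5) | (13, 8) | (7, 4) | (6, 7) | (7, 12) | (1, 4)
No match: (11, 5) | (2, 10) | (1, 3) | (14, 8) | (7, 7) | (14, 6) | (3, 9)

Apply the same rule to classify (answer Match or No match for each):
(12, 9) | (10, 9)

Match, Match

Comparing the two groups points to one rule — sum is odd.
(12, 9) → 12+9 = 21 → Match.
(10, 9) → 10+9 = 19 → Match.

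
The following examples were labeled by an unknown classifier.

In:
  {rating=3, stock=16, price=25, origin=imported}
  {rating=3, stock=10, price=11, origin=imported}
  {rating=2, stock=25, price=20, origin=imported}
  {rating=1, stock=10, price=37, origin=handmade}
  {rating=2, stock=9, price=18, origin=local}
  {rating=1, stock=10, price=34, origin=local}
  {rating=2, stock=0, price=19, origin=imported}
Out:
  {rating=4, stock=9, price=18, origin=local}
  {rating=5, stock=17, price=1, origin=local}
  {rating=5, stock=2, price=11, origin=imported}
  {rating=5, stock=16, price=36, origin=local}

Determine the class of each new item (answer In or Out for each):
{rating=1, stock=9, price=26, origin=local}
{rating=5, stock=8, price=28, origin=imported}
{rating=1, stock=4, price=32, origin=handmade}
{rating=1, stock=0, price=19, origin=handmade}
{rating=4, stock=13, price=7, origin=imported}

In, Out, In, In, Out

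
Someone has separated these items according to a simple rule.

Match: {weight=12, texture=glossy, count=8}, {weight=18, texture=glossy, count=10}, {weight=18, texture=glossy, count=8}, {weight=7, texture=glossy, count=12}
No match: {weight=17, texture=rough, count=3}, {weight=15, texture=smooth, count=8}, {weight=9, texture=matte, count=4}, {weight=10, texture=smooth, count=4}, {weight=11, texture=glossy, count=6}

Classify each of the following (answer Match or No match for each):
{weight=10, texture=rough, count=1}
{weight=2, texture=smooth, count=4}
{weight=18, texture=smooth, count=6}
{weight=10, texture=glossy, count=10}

No match, No match, No match, Match

The simplest hypothesis consistent with all the labels is: texture is glossy AND count ≥ 8.
{weight=10, texture=rough, count=1} — texture is rough, count = 1, hence No match. {weight=2, texture=smooth, count=4} — texture is smooth, count = 4, hence No match. {weight=18, texture=smooth, count=6} — texture is smooth, count = 6, hence No match. {weight=10, texture=glossy, count=10} — texture is glossy, count = 10, hence Match.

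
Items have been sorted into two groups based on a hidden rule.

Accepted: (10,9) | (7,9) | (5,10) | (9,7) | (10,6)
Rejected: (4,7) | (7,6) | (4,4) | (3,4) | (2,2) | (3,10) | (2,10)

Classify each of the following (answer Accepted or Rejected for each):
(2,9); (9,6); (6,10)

Rejected, Accepted, Accepted

The distinguishing property — sum ≥ 15 — holds for all the 'Accepted' cases and none of the 'Rejected' cases.
(2,9): 2+9 = 11, does not fit → Rejected. (9,6): 9+6 = 15, satisfies this → Accepted. (6,10): 6+10 = 16, satisfies this → Accepted.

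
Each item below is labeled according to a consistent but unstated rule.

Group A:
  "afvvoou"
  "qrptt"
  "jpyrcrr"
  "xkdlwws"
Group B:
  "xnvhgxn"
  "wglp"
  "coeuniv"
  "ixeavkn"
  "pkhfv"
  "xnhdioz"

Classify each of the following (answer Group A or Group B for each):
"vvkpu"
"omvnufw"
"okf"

Group A, Group B, Group B

'Group A' ⟺ has a double letter.
"vvkpu": 'vv' doubled, passes → Group A. "omvnufw": no doubled letter, fails this test → Group B. "okf": no doubled letter, fails this test → Group B.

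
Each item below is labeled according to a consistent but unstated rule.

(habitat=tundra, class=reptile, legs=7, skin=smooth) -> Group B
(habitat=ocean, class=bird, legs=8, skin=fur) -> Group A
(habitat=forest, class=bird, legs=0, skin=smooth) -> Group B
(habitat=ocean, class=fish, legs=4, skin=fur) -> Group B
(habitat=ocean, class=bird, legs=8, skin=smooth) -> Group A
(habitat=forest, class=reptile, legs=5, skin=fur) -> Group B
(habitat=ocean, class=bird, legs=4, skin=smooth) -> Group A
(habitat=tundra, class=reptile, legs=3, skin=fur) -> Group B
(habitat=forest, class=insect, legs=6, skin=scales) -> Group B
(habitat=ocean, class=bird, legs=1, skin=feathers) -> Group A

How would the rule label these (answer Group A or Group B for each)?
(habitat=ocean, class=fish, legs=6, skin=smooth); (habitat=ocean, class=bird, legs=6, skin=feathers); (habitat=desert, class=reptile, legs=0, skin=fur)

Group B, Group A, Group B

'Group A' ⟺ habitat is ocean AND class is bird.
(habitat=ocean, class=fish, legs=6, skin=smooth): habitat is ocean, class is fish — does not satisfy this, so Group B.
(habitat=ocean, class=bird, legs=6, skin=feathers): habitat is ocean, class is bird — satisfies this, so Group A.
(habitat=desert, class=reptile, legs=0, skin=fur): habitat is desert, class is reptile — does not satisfy this, so Group B.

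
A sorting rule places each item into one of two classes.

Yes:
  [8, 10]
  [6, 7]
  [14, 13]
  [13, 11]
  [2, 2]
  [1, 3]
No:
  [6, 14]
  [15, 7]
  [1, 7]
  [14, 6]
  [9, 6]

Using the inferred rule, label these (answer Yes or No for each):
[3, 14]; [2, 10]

No, No

The pattern is that an item is 'Yes' exactly when: |first − second| ≤ 2.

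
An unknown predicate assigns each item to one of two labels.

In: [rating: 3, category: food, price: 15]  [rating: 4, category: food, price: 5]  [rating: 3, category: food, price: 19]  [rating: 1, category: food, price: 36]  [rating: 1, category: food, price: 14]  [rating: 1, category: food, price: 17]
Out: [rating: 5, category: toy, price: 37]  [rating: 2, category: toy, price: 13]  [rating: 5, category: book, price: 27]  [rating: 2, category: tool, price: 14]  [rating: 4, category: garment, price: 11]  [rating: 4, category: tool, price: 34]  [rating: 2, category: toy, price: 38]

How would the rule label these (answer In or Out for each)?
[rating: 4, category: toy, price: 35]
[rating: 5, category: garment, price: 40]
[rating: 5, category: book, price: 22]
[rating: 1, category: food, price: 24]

Out, Out, Out, In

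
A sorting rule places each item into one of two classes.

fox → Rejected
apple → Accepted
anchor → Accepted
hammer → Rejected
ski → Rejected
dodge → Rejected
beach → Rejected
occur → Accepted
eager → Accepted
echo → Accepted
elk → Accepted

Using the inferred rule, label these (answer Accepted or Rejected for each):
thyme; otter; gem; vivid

The classifier is using: starts with a vowel.
Rejected: thyme, since starts with 't'.
Accepted: otter, since starts with 'o'.
Rejected: gem, since starts with 'g'.
Rejected: vivid, since starts with 'v'.

Rejected, Accepted, Rejected, Rejected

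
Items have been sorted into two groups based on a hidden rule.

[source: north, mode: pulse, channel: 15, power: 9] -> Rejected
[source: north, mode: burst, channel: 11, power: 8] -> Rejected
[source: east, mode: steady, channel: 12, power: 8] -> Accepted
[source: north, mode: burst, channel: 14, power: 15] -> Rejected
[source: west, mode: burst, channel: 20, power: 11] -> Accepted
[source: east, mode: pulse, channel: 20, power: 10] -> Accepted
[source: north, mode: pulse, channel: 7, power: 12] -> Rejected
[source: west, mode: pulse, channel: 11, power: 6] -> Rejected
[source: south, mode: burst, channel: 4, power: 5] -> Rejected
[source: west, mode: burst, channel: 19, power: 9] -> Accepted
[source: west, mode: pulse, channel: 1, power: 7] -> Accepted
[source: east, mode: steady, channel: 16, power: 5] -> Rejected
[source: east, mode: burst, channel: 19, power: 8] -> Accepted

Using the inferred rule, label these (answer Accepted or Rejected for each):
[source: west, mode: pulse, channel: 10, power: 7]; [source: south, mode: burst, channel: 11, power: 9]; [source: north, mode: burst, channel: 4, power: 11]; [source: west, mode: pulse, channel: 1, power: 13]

Accepted, Accepted, Rejected, Accepted

All 'Accepted' examples share one property — source is not north AND power ≥ 7 — and every 'Rejected' example lacks it.
[source: west, mode: pulse, channel: 10, power: 7] → source is west, power = 7 → Accepted. [source: south, mode: burst, channel: 11, power: 9] → source is south, power = 9 → Accepted. [source: north, mode: burst, channel: 4, power: 11] → source is north, power = 11 → Rejected. [source: west, mode: pulse, channel: 1, power: 13] → source is west, power = 13 → Accepted.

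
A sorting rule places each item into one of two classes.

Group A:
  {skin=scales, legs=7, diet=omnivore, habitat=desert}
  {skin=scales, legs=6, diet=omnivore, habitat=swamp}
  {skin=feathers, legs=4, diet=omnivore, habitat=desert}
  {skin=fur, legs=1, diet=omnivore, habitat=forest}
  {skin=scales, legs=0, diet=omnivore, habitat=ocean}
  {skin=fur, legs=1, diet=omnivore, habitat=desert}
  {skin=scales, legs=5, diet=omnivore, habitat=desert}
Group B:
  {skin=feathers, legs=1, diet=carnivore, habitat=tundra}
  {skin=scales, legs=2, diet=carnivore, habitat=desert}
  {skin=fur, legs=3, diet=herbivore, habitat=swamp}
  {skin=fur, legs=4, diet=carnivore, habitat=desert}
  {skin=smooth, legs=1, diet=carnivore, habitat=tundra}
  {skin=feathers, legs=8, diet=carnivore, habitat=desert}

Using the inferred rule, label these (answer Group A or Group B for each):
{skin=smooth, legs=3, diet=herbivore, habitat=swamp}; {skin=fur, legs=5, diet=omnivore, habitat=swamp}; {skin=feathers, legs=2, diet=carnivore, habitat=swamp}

'Group A' ⟺ diet is omnivore.
Group B: {skin=smooth, legs=3, diet=herbivore, habitat=swamp}, since diet is herbivore. Group A: {skin=fur, legs=5, diet=omnivore, habitat=swamp}, since diet is omnivore. Group B: {skin=feathers, legs=2, diet=carnivore, habitat=swamp}, since diet is carnivore.

Group B, Group A, Group B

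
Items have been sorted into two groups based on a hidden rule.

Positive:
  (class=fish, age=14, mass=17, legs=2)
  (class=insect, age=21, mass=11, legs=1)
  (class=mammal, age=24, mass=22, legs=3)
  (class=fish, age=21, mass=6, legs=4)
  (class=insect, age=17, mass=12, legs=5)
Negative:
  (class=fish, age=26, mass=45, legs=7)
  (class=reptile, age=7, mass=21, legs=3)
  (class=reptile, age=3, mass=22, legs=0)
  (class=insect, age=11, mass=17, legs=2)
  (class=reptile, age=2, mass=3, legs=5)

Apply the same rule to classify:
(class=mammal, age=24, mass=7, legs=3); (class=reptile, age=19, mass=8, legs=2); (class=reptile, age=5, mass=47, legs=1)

The rule appears to be: age ≥ 14 AND age ≤ 24.

Positive, Positive, Negative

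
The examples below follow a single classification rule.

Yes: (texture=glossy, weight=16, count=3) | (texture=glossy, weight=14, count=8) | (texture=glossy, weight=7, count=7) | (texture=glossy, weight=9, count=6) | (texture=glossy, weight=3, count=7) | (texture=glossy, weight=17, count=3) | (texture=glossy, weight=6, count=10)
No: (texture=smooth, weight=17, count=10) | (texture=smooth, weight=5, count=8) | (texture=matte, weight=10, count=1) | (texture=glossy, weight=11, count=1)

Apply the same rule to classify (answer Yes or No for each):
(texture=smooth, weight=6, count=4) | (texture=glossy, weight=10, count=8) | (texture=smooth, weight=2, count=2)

No, Yes, No

The common property of the 'Yes' items is: texture is glossy AND count ≥ 3. No 'No' item has it.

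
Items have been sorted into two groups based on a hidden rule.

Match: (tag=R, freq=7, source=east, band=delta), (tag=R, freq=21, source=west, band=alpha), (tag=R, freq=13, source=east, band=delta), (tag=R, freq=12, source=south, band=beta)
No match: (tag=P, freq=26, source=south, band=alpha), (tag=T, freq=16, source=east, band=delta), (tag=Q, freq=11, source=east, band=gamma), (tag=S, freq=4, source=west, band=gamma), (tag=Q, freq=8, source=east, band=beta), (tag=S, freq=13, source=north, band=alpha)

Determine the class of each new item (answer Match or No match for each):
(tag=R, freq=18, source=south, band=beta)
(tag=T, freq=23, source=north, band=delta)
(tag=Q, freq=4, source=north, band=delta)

Comparing the two groups points to one rule — tag is R.
(tag=R, freq=18, source=south, band=beta) → tag is R → Match. (tag=T, freq=23, source=north, band=delta) → tag is T → No match. (tag=Q, freq=4, source=north, band=delta) → tag is Q → No match.

Match, No match, No match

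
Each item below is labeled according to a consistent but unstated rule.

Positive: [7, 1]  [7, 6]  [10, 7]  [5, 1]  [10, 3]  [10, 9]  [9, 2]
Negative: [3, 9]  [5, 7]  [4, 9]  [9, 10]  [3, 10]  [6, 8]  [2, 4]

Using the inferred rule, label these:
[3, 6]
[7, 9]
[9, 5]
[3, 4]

Negative, Negative, Positive, Negative

Every 'Positive' example satisfies: first > second. None of the 'Negative' examples do.
Negative: [3, 6], since 3 < 6.
Negative: [7, 9], since 7 < 9.
Positive: [9, 5], since 9 > 5.
Negative: [3, 4], since 3 < 4.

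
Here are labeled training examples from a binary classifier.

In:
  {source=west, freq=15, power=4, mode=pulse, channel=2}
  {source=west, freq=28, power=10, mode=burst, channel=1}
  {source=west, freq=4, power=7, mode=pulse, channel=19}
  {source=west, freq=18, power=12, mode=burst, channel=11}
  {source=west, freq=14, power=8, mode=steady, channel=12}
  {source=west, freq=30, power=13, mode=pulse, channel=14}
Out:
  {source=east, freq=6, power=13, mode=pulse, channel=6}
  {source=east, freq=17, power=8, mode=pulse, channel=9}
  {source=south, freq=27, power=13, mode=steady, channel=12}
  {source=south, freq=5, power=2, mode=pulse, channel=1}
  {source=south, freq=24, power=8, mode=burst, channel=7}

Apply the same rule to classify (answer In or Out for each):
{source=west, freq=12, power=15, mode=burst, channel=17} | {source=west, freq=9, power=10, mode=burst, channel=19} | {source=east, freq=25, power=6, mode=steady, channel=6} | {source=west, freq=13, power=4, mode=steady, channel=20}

In, In, Out, In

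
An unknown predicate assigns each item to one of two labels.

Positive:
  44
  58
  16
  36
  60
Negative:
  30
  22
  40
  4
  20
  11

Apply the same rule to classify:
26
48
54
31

One predicate separates the groups cleanly: digit sum ≥ 5.
26: Positive (digit sum 2+6 = 8).
48: Positive (digit sum 4+8 = 12).
54: Positive (digit sum 5+4 = 9).
31: Negative (digit sum 3+1 = 4).

Positive, Positive, Positive, Negative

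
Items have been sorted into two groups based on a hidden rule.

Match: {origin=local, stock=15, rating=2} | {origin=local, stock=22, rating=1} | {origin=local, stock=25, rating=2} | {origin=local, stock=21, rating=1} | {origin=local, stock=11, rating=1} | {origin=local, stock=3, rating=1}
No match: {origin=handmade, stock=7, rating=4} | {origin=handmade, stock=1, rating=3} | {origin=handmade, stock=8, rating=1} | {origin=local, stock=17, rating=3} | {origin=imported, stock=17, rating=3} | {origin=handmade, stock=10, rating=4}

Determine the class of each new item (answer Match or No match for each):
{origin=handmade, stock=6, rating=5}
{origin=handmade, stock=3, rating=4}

No match, No match

The common property of the 'Match' items is: origin is local AND rating ≤ 2. No 'No match' item has it.
{origin=handmade, stock=6, rating=5}: origin is handmade, rating = 5, does not pass → No match.
{origin=handmade, stock=3, rating=4}: origin is handmade, rating = 4, does not pass → No match.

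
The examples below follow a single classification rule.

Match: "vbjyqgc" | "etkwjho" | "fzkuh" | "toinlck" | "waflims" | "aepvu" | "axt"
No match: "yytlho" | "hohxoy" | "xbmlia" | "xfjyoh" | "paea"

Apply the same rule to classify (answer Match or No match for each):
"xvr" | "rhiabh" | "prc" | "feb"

Match, No match, Match, Match

The common property of the 'Match' items is: odd length. No 'No match' item has it.
"xvr" — length 3, hence Match.
"rhiabh" — length 6, hence No match.
"prc" — length 3, hence Match.
"feb" — length 3, hence Match.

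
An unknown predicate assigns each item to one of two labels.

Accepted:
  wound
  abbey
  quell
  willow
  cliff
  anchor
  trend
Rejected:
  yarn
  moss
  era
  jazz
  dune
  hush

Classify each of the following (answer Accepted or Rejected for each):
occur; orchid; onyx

Accepted, Accepted, Rejected

The distinguishing property — length ≥ 5 — holds for all the 'Accepted' cases and none of the 'Rejected' cases.
occur: Accepted (length 5). orchid: Accepted (length 6). onyx: Rejected (length 4).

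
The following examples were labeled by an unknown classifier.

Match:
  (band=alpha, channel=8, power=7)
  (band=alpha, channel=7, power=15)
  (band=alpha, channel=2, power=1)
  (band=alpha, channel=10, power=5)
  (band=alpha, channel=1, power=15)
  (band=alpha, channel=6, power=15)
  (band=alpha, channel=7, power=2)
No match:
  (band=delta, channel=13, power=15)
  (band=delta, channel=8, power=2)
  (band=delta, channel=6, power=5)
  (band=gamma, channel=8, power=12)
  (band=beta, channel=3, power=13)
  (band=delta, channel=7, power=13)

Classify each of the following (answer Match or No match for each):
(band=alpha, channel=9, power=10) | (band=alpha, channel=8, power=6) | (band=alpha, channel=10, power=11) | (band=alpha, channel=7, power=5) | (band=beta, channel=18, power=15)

Match, Match, Match, Match, No match

'Match' ⟺ band is alpha.
(band=alpha, channel=9, power=10): Match (band is alpha).
(band=alpha, channel=8, power=6): Match (band is alpha).
(band=alpha, channel=10, power=11): Match (band is alpha).
(band=alpha, channel=7, power=5): Match (band is alpha).
(band=beta, channel=18, power=15): No match (band is beta).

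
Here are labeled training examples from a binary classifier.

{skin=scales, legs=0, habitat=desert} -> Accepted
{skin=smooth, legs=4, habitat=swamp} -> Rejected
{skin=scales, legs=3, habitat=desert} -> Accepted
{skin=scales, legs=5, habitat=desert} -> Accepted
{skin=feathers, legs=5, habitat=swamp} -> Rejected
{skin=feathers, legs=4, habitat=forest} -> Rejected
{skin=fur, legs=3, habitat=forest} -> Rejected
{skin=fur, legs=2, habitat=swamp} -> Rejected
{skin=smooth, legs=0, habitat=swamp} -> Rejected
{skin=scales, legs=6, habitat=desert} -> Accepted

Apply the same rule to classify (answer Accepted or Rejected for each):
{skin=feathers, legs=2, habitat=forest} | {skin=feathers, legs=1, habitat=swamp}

Rejected, Rejected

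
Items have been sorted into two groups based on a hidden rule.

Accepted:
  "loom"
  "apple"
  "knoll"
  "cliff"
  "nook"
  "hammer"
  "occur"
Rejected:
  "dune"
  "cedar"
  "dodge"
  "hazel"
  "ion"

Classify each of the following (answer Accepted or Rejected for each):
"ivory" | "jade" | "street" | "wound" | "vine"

Rejected, Rejected, Accepted, Rejected, Rejected

The simplest hypothesis consistent with all the labels is: has a double letter.
"ivory": no doubled letter — fails the rule, so Rejected. "jade": no doubled letter — fails the rule, so Rejected. "street": 'ee' doubled — satisfies this, so Accepted. "wound": no doubled letter — fails the rule, so Rejected. "vine": no doubled letter — fails the rule, so Rejected.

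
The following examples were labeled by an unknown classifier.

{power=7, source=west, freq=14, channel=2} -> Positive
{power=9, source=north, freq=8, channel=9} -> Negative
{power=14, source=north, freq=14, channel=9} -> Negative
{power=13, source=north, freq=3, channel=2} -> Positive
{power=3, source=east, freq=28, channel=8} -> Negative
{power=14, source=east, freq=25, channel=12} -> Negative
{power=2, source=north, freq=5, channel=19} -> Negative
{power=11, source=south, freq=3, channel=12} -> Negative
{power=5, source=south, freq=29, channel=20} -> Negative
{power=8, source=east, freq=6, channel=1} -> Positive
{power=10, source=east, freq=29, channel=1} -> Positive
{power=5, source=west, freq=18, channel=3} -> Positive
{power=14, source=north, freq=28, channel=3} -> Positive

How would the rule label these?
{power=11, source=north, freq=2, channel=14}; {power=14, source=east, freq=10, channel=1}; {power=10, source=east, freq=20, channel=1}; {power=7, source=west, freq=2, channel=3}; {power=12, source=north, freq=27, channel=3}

Negative, Positive, Positive, Positive, Positive

The simplest hypothesis consistent with all the labels is: channel ≤ 3.
{power=11, source=north, freq=2, channel=14} → channel = 14 → Negative.
{power=14, source=east, freq=10, channel=1} → channel = 1 → Positive.
{power=10, source=east, freq=20, channel=1} → channel = 1 → Positive.
{power=7, source=west, freq=2, channel=3} → channel = 3 → Positive.
{power=12, source=north, freq=27, channel=3} → channel = 3 → Positive.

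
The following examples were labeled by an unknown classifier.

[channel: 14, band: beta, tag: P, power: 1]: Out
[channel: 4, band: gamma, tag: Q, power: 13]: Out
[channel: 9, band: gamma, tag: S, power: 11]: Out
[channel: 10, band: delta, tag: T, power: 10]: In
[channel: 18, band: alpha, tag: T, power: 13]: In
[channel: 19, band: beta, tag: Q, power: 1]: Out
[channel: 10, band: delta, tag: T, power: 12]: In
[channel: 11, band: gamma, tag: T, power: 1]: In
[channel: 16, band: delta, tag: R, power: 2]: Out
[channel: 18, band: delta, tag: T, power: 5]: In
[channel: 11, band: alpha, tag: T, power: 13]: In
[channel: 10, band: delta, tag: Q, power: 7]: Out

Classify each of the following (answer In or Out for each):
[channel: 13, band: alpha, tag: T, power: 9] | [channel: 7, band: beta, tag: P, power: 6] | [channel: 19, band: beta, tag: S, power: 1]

Checking candidate rules against both groups, what survives is: tag is T.
In: [channel: 13, band: alpha, tag: T, power: 9], since tag is T. Out: [channel: 7, band: beta, tag: P, power: 6], since tag is P. Out: [channel: 19, band: beta, tag: S, power: 1], since tag is S.

In, Out, Out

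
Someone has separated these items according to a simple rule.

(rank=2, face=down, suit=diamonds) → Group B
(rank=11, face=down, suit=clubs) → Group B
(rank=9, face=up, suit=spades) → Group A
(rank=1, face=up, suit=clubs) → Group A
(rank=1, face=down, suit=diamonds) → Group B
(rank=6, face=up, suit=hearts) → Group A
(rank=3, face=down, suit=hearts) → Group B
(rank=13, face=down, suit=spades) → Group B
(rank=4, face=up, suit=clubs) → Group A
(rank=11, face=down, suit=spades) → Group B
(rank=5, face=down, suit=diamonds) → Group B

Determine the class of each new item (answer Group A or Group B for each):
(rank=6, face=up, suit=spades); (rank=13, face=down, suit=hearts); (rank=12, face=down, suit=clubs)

Group A, Group B, Group B

The simplest hypothesis consistent with all the labels is: face is up.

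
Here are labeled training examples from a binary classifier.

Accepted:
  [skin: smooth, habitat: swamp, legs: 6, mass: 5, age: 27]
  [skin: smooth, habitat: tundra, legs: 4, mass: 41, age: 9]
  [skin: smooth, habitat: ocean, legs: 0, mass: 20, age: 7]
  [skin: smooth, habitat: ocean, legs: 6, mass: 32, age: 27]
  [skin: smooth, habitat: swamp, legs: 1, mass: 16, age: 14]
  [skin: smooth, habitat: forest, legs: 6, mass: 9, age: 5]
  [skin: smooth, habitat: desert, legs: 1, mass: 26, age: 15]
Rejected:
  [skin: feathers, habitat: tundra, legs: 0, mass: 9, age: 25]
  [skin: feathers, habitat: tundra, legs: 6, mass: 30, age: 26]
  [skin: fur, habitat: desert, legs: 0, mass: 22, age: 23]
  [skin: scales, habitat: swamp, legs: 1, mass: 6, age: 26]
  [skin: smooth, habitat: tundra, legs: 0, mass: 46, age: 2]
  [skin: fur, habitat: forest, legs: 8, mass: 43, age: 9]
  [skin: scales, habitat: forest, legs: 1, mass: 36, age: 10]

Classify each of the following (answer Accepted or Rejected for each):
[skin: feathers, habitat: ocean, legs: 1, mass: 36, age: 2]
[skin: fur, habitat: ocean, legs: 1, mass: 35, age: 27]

Rejected, Rejected

Rule: skin is smooth AND age ≥ 5. This holds for each 'Accepted' example and fails for each 'Rejected' one.
Rejected: [skin: feathers, habitat: ocean, legs: 1, mass: 36, age: 2], since skin is feathers, age = 2.
Rejected: [skin: fur, habitat: ocean, legs: 1, mass: 35, age: 27], since skin is fur, age = 27.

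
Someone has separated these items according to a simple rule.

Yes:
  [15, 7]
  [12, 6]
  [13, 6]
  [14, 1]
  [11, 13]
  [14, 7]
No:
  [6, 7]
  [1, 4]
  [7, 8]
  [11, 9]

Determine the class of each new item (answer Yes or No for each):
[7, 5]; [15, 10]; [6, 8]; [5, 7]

No, Yes, No, No

'Yes' ⟺ max ≥ 12.
[7, 5]: No (max 7). [15, 10]: Yes (max 15). [6, 8]: No (max 8). [5, 7]: No (max 7).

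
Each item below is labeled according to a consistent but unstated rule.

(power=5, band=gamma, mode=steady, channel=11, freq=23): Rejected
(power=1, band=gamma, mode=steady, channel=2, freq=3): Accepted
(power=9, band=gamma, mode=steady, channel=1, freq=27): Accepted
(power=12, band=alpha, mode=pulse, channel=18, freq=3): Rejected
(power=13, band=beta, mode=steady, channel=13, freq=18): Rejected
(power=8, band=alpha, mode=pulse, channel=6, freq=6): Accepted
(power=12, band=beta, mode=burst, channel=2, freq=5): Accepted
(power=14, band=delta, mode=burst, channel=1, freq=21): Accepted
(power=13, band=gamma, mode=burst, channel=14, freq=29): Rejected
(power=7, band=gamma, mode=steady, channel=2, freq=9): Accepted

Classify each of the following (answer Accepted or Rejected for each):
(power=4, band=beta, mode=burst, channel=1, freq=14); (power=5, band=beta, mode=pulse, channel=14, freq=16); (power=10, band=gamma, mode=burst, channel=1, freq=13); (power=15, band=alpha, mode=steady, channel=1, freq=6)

The pattern is that an item is 'Accepted' exactly when: channel ≤ 6.
(power=4, band=beta, mode=burst, channel=1, freq=14) → channel = 1 → Accepted. (power=5, band=beta, mode=pulse, channel=14, freq=16) → channel = 14 → Rejected. (power=10, band=gamma, mode=burst, channel=1, freq=13) → channel = 1 → Accepted. (power=15, band=alpha, mode=steady, channel=1, freq=6) → channel = 1 → Accepted.

Accepted, Rejected, Accepted, Accepted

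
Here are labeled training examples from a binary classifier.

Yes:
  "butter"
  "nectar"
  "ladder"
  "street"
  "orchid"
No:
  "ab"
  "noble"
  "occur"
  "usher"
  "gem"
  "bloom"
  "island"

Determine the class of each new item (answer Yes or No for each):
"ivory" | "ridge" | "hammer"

No, No, Yes

The common property of the 'Yes' items is: even length AND contains 'r'. No 'No' item has it.
"ivory": No (length 5, has 'r').
"ridge": No (length 5, has 'r').
"hammer": Yes (length 6, has 'r').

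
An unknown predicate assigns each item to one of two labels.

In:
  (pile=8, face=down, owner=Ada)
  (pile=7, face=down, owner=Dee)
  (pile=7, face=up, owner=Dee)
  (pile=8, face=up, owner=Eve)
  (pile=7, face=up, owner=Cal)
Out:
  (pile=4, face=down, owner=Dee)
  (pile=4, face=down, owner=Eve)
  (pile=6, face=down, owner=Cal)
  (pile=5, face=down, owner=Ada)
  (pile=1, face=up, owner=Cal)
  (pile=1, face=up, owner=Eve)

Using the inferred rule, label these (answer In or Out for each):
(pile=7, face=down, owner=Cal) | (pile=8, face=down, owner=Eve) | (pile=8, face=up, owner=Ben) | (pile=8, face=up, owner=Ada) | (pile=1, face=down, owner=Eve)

In, In, In, In, Out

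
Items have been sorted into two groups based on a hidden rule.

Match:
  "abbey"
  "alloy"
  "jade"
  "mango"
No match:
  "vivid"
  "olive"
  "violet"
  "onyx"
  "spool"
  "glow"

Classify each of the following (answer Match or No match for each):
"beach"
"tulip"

The pattern is that an item is 'Match' exactly when: contains 'a'.
"beach" — has 'a', hence Match.
"tulip" — no 'a', hence No match.

Match, No match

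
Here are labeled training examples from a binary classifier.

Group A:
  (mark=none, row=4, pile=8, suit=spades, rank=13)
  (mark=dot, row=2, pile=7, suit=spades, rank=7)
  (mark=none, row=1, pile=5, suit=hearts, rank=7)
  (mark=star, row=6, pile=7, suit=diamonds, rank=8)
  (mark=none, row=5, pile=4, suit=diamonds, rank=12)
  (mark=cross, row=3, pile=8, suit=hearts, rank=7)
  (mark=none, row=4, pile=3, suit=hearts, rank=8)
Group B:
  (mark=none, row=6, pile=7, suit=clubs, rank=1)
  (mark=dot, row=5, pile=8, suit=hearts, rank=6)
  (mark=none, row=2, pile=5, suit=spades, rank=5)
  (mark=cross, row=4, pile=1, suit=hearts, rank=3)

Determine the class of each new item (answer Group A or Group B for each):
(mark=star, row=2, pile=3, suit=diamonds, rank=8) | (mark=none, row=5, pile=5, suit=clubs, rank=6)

Group A, Group B

The common property of the 'Group A' items is: rank ≥ 7. No 'Group B' item has it.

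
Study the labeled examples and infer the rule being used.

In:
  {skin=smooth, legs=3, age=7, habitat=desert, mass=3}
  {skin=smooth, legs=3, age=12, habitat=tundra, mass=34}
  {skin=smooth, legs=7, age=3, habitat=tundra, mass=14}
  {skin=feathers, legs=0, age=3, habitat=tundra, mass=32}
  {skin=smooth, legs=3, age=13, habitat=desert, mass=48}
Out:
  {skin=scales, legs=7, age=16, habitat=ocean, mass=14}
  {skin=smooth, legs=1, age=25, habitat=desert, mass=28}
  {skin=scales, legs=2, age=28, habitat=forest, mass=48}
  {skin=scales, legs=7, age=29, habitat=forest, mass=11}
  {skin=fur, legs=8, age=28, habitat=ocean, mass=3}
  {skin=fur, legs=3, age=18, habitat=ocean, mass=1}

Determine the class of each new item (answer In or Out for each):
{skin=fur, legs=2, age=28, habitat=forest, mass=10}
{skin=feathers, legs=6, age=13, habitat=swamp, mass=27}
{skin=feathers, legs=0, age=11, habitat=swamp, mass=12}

The distinguishing property — age ≤ 13 — holds for all the 'In' cases and none of the 'Out' cases.
{skin=fur, legs=2, age=28, habitat=forest, mass=10} → age = 28 → Out.
{skin=feathers, legs=6, age=13, habitat=swamp, mass=27} → age = 13 → In.
{skin=feathers, legs=0, age=11, habitat=swamp, mass=12} → age = 11 → In.

Out, In, In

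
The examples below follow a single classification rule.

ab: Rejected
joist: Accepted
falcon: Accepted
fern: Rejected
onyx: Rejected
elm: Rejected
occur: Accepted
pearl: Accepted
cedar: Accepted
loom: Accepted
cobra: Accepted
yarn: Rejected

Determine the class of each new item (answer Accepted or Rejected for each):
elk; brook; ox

One predicate separates the groups cleanly: has ≥ 2 vowels.
elk — 1 vowel, hence Rejected. brook — 2 vowels, hence Accepted. ox — 1 vowel, hence Rejected.

Rejected, Accepted, Rejected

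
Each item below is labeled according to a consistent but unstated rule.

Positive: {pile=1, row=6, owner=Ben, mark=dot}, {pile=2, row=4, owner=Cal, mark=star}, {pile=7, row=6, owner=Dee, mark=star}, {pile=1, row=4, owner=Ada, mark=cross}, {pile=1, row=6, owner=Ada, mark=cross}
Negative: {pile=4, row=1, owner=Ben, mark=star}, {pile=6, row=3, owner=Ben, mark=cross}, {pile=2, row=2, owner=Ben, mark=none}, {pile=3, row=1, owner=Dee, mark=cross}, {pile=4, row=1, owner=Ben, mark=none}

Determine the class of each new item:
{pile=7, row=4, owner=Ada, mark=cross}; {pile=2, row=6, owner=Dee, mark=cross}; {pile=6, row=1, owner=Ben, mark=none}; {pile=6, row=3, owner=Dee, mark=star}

The rule appears to be: row ≥ 4.

Positive, Positive, Negative, Negative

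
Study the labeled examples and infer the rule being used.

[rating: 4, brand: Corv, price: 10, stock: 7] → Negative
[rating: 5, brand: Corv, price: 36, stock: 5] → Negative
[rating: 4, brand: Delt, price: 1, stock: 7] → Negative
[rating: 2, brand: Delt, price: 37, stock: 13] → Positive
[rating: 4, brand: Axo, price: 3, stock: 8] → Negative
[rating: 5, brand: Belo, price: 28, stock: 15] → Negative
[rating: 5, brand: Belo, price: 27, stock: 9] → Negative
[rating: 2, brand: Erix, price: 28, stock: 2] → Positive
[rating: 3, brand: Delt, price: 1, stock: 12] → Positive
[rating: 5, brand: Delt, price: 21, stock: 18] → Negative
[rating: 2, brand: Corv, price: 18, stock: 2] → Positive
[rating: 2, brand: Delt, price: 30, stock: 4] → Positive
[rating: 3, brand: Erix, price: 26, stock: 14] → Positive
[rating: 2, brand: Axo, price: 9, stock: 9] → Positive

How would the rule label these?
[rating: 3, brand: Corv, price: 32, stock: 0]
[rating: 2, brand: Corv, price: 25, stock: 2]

Positive, Positive

'Positive' ⟺ rating ≤ 3.
[rating: 3, brand: Corv, price: 32, stock: 0]: rating = 3, has this property → Positive. [rating: 2, brand: Corv, price: 25, stock: 2]: rating = 2, has this property → Positive.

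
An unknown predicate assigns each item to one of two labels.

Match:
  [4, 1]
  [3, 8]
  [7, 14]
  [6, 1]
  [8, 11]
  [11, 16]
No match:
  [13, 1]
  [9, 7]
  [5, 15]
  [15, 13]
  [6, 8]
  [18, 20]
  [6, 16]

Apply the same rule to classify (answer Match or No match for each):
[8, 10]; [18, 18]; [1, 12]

No match, No match, Match

Comparing the two groups points to one rule — sum is odd.
[8, 10]: No match (8+10 = 18).
[18, 18]: No match (18+18 = 36).
[1, 12]: Match (1+12 = 13).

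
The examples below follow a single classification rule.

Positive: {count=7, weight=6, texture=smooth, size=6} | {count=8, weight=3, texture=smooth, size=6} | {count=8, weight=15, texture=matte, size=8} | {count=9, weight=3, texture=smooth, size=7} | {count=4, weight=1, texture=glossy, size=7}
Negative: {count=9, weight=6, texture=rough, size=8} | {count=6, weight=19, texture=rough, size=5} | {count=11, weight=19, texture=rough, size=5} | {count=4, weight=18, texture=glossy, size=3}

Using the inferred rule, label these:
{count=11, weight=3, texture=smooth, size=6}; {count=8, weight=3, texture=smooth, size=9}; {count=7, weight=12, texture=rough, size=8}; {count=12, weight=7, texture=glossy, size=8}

A rule that fits every label: texture is not rough AND size ≥ 5 — true of each 'Positive' example, false of each 'Negative' one.

Positive, Positive, Negative, Positive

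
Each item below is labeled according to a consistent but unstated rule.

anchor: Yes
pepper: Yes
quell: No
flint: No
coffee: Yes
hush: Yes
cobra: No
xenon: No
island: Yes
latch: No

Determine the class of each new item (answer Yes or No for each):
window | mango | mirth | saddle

'Yes' ⟺ even length.

Yes, No, No, Yes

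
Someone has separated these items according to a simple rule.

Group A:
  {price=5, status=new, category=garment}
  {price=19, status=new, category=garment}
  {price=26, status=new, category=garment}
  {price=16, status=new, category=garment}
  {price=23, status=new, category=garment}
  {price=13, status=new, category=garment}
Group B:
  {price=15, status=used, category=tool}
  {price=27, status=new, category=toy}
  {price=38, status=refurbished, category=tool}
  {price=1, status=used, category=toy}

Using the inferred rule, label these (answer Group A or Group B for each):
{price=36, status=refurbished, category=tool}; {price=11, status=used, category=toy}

Group B, Group B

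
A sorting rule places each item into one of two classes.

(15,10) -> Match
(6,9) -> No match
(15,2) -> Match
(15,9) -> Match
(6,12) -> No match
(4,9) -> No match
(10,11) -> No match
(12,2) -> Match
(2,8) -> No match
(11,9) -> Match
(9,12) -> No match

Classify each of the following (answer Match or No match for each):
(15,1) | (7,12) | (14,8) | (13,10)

The distinguishing property — first > second — holds for all the 'Match' cases and none of the 'No match' cases.

Match, No match, Match, Match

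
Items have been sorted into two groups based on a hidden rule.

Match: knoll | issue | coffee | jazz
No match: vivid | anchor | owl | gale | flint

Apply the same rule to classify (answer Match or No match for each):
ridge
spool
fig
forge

The common property of the 'Match' items is: has a double letter. No 'No match' item has it.
ridge: no doubled letter, does not fit → No match. spool: 'oo' doubled, checks out → Match. fig: no doubled letter, does not fit → No match. forge: no doubled letter, does not fit → No match.

No match, Match, No match, No match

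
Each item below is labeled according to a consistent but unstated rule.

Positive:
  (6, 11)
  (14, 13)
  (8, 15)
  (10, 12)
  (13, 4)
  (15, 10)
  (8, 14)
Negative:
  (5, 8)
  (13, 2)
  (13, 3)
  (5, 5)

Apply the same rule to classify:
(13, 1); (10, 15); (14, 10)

The rule appears to be: sum ≥ 17.
(13, 1): 13+1 = 14 — does not fit, so Negative. (10, 15): 10+15 = 25 — passes, so Positive. (14, 10): 14+10 = 24 — passes, so Positive.

Negative, Positive, Positive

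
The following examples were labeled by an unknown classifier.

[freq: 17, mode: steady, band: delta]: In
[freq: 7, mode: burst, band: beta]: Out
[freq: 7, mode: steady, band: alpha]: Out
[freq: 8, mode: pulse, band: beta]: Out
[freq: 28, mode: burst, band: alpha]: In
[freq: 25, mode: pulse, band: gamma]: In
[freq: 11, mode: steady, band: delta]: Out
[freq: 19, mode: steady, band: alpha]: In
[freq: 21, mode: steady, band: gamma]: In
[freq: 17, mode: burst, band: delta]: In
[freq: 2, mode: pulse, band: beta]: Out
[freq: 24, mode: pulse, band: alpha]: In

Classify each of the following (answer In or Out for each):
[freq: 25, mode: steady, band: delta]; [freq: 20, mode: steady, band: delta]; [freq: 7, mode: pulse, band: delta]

'In' ⟺ freq ≥ 17.

In, In, Out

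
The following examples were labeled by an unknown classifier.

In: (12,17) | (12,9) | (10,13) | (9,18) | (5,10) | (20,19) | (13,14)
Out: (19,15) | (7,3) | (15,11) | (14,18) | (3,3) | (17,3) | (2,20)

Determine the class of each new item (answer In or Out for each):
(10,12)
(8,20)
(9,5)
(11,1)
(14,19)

Out, Out, Out, Out, In

Checking candidate rules against both groups, what survives is: sum is odd.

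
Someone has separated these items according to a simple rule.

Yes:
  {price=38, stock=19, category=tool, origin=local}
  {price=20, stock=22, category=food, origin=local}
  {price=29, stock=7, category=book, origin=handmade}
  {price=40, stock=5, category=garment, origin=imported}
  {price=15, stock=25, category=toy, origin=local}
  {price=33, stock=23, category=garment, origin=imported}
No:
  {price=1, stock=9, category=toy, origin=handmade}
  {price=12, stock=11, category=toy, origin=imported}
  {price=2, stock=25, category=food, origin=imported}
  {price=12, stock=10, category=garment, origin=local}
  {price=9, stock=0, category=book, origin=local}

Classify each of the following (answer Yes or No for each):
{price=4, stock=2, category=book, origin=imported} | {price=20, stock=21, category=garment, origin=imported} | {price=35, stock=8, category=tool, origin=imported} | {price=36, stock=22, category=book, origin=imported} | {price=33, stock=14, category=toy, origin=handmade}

No, Yes, Yes, Yes, Yes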